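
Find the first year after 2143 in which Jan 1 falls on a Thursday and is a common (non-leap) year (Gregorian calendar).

2150

Jan 1 advances by 2 weekdays after a leap year and by 1 after a common year.
2143: Jan 1 is Tuesday.
2144: Wednesday (leap)
2145: Friday
2146: Saturday
2147: Sunday
2148: Monday (leap)
2149: Wednesday
2150: Thursday
2150 begins on a Thursday and is a common year.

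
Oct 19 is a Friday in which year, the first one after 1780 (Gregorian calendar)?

1781

From one year to the next, a fixed date's weekday advances by 1, or by 2 when a Feb 29 lies between the two dates.
1780: October 19 is Thursday.
1781: Friday (+1)
Oct 19 falls on a Friday in 1781.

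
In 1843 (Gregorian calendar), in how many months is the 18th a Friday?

Check the 18th of each month of 1843: Jan 18: Wed, Feb 18: Sat, Mar 18: Sat, Apr 18: Tue, May 18: Thu, Jun 18: Sun, Jul 18: Tue, Aug 18: Fri, Sep 18: Mon, Oct 18: Wed, Nov 18: Sat, Dec 18: Mon.
Friday occurs in August — 1 month.

1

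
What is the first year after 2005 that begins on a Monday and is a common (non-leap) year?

2007

Jan 1 advances by 2 weekdays after a leap year and by 1 after a common year.
2005: Jan 1 is Saturday.
2006: Sunday
2007: Monday
2007 begins on a Monday and is a common year.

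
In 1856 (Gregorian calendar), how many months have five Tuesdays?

5

A month of length L has five Tuesdays iff its first Tuesday is on day ≤ L−28 (so day 1–3 in a 31-day month, 1–2 in a 30-day month, day 1 in a leap February).
Checking each month of 1856: Jan starts Tue (31d) ✓; Feb starts Fri (29d); Mar starts Sat (31d); Apr starts Tue (30d) ✓; May starts Thu (31d); Jun starts Sun (30d); Jul starts Tue (31d) ✓; Aug starts Fri (31d); Sep starts Mon (30d) ✓; Oct starts Wed (31d); Nov starts Sat (30d); Dec starts Mon (31d) ✓.
Five-Tuesday months: January, April, July, September, December → 5.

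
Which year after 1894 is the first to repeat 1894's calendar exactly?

Two years share a calendar iff Jan 1 falls on the same weekday and both are leap or both are common. 1894: Jan 1 is Monday, common year.
1895: Jan 1 Tuesday, common
1896: Jan 1 Wednesday, leap
1897: Jan 1 Friday, common
1898: Jan 1 Saturday, common
1899: Jan 1 Sunday, common
1900: Jan 1 Monday, common
1900 matches on both conditions.

1900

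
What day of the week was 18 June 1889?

January 1, 1889 is a Tuesday.
June 18 is day 169 of the year, i.e. 168 days after Jan 1.
168 mod 7 = 0, so advance 0 weekdays from Tuesday: Tuesday.

Tuesday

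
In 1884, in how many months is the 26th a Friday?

Check the 26th of each month of 1884: Jan 26: Sat, Feb 26: Tue, Mar 26: Wed, Apr 26: Sat, May 26: Mon, Jun 26: Thu, Jul 26: Sat, Aug 26: Tue, Sep 26: Fri, Oct 26: Sun, Nov 26: Wed, Dec 26: Fri.
Friday occurs in September, December — 2 months.

2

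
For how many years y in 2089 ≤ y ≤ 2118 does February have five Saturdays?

February has 28 days (29 in leap years); it has five Saturdays when Saturday falls among the first (month-length − 28) days — i.e. when February 1 is Saturday in a leap year (never in a common year).
February 1 by year: 2089:Tue 2090:Wed 2091:Thu 2092:Fri 2093:Sun 2094:Mon 2095:Tue 2096:Wed 2097:Fri 2098:Sat 2099:Sun 2100:Mon 2101:Tue 2102:Wed 2103:Thu 2104:Fri 2105:Sun 2106:Mon 2107:Tue 2108:Wed 2109:Fri 2110:Sat 2111:Sun 2112:Mon 2113:Wed 2114:Thu 2115:Fri 2116:Sat✓ 2117:Mon 2118:Tue
Years with five Saturdays: 2116 → 1.

1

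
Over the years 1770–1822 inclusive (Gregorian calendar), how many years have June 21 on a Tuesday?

7

Track June 21's weekday year by year (advancing +1, or +2 across a Feb 29):
  1770: Thu  1771: Fri (+1)  1772: Sun (+2)  1773: Mon (+1)  1774: Tue (+1) ✓
  1775: Wed (+1)  1776: Fri (+2)  1777: Sat (+1)  1778: Sun (+1)  1779: Mon (+1)
  1780: Wed (+2)  1781: Thu (+1)  1782: Fri (+1)  1783: Sat (+1)  … (25 more years) …
  1809: Wed (+1)  1810: Thu (+1)  1811: Fri (+1)  1812: Sun (+2)  1813: Mon (+1)
  1814: Tue (+1) ✓  1815: Wed (+1)  1816: Fri (+2)  1817: Sat (+1)  1818: Sun (+1)
  1819: Mon (+1)  1820: Wed (+2)  1821: Thu (+1)  1822: Fri (+1)
Tuesday years: 1774, 1785, 1791, 1796, 1803, 1808, 1814 — 7 in total.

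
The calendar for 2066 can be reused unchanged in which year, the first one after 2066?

2077

Two years share a calendar iff Jan 1 falls on the same weekday and both are leap or both are common. 2066: Jan 1 is Friday, common year.
2067: Jan 1 Saturday, common
2068: Jan 1 Sunday, leap
2069: Jan 1 Tuesday, common
2070: Jan 1 Wednesday, common
2071: Jan 1 Thursday, common
2072: Jan 1 Friday, leap
2073: Jan 1 Sunday, common
2074: Jan 1 Monday, common
2075: Jan 1 Tuesday, common
2076: Jan 1 Wednesday, leap
2077: Jan 1 Friday, common
2077 matches on both conditions.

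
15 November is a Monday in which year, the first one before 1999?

From one year to the next, a fixed date's weekday advances by 1, or by 2 when a Feb 29 lies between the two dates.
1999: November 15 is Monday.
1998: Sunday (−1)
1997: Saturday (−1)
1996: Friday (−1)
1995: Wednesday (−2)
1994: Tuesday (−1)
1993: Monday (−1)
15 November falls on a Monday in 1993.

1993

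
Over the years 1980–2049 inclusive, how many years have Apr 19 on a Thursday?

10

Track Apr 19's weekday year by year (advancing +1, or +2 across a Feb 29):
  1980: Sat  1981: Sun (+1)  1982: Mon (+1)  1983: Tue (+1)  1984: Thu (+2) ✓
  1985: Fri (+1)  1986: Sat (+1)  1987: Sun (+1)  1988: Tue (+2)  1989: Wed (+1)
  1990: Thu (+1) ✓  1991: Fri (+1)  1992: Sun (+2)  1993: Mon (+1)  … (42 more years) …
  2036: Sat (+2)  2037: Sun (+1)  2038: Mon (+1)  2039: Tue (+1)  2040: Thu (+2) ✓
  2041: Fri (+1)  2042: Sat (+1)  2043: Sun (+1)  2044: Tue (+2)  2045: Wed (+1)
  2046: Thu (+1) ✓  2047: Fri (+1)  2048: Sun (+2)  2049: Mon (+1)
Thursday years: 1984, 1990, 2001, 2007, 2012, 2018, 2029, 2035, 2040, 2046 — 10 in total.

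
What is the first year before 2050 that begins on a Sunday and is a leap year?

2040

Jan 1 advances by 2 weekdays after a leap year and by 1 after a common year.
2050: Jan 1 is Saturday.
2049: Friday
2048: Wednesday (leap)
2047: Tuesday
2046: Monday
2045: Sunday
2044: Friday (leap)
2043: Thursday
2042: Wednesday
2041: Tuesday
2040: Sunday (leap)
2040 begins on a Sunday and is a leap year.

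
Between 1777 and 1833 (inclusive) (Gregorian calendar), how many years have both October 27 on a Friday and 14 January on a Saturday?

5

Check each year's weekday for October 27 and 14 January:
  1777: Mon/Tue  1778: Tue/Wed  1779: Wed/Thu  1780: Fri/Fri  1781: Sat/Sun  1782: Sun/Mon  1783: Mon/Tue  1784: Wed/Wed  1785: Thu/Fri  1786: Fri/Sat ✓  1787: Sat/Sun  1788: Mon/Mon  1789: Tue/Wed  1790: Wed/Thu  …(29 more)…  1820: Fri/Fri  1821: Sat/Sun  1822: Sun/Mon  1823: Mon/Tue  1824: Wed/Wed  1825: Thu/Fri  1826: Fri/Sat ✓  1827: Sat/Sun  1828: Mon/Mon  1829: Tue/Wed  1830: Wed/Thu  1831: Thu/Fri  1832: Sat/Sat  1833: Sun/Mon
Both conditions hold in: 1786, 1797, 1809, 1815, 1826 — 5.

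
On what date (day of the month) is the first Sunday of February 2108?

5

February 1, 2108 is a Wednesday, so the first Sunday is the 5th.
The first Sunday is 5 + 0 = 5.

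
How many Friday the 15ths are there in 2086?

3

Check the 15th of each month of 2086: Jan 15: Tue, Feb 15: Fri, Mar 15: Fri, Apr 15: Mon, May 15: Wed, Jun 15: Sat, Jul 15: Mon, Aug 15: Thu, Sep 15: Sun, Oct 15: Tue, Nov 15: Fri, Dec 15: Sun.
Friday occurs in February, March, November — 3 months.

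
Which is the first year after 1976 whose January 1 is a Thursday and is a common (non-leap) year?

1981

Jan 1 advances by 2 weekdays after a leap year and by 1 after a common year.
1976: Jan 1 is Thursday (leap).
1977: Saturday
1978: Sunday
1979: Monday
1980: Tuesday (leap)
1981: Thursday
1981 begins on a Thursday and is a common year.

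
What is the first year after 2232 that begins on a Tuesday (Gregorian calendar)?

Jan 1 advances by 2 weekdays after a leap year and by 1 after a common year.
2232: Jan 1 is Sunday (leap).
2233: Tuesday
2233 begins on a Tuesday

2233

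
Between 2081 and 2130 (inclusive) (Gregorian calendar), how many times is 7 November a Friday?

8

Track 7 November's weekday year by year (advancing +1, or +2 across a Feb 29):
  2081: Fri ✓  2082: Sat (+1)  2083: Sun (+1)  2084: Tue (+2)  2085: Wed (+1)
  2086: Thu (+1)  2087: Fri (+1) ✓  2088: Sun (+2)  2089: Mon (+1)  2090: Tue (+1)
  2091: Wed (+1)  2092: Fri (+2) ✓  2093: Sat (+1)  2094: Sun (+1)  … (22 more years) …
  2117: Sun (+1)  2118: Mon (+1)  2119: Tue (+1)  2120: Thu (+2)  2121: Fri (+1) ✓
  2122: Sat (+1)  2123: Sun (+1)  2124: Tue (+2)  2125: Wed (+1)  2126: Thu (+1)
  2127: Fri (+1) ✓  2128: Sun (+2)  2129: Mon (+1)  2130: Tue (+1)
Friday years: 2081, 2087, 2092, 2098, 2104, 2110, 2121, 2127 — 8 in total.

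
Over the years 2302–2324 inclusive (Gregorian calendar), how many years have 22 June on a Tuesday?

3

Track 22 June's weekday year by year (advancing +1, or +2 across a Feb 29):
  2302: Sun  2303: Mon (+1)  2304: Wed (+2)  2305: Thu (+1)  2306: Fri (+1)
  2307: Sat (+1)  2308: Mon (+2)  2309: Tue (+1) ✓  2310: Wed (+1)  2311: Thu (+1)
  2312: Sat (+2)  2313: Sun (+1)  2314: Mon (+1)  2315: Tue (+1) ✓  2316: Thu (+2)
  2317: Fri (+1)  2318: Sat (+1)  2319: Sun (+1)  2320: Tue (+2) ✓  2321: Wed (+1)
  2322: Thu (+1)  2323: Fri (+1)  2324: Sun (+2)
Tuesday years: 2309, 2315, 2320 — 3 in total.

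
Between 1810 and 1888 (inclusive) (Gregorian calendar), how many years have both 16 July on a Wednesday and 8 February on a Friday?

3

Check each year's weekday for 16 July and 8 February:
  1810: Mon/Thu  1811: Tue/Fri  1812: Thu/Sat  1813: Fri/Mon  1814: Sat/Tue  1815: Sun/Wed  1816: Tue/Thu  1817: Wed/Sat  1818: Thu/Sun  1819: Fri/Mon  1820: Sun/Tue  1821: Mon/Thu  1822: Tue/Fri  1823: Wed/Sat  …(51 more)…  1875: Fri/Mon  1876: Sun/Tue  1877: Mon/Thu  1878: Tue/Fri  1879: Wed/Sat  1880: Fri/Sun  1881: Sat/Tue  1882: Sun/Wed  1883: Mon/Thu  1884: Wed/Fri ✓  1885: Thu/Sun  1886: Fri/Mon  1887: Sat/Tue  1888: Mon/Wed
Both conditions hold in: 1828, 1856, 1884 — 3.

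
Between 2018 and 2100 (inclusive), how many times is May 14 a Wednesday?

12

Track May 14's weekday year by year (advancing +1, or +2 across a Feb 29):
  2018: Mon  2019: Tue (+1)  2020: Thu (+2)  2021: Fri (+1)  2022: Sat (+1)
  2023: Sun (+1)  2024: Tue (+2)  2025: Wed (+1) ✓  2026: Thu (+1)  2027: Fri (+1)
  2028: Sun (+2)  2029: Mon (+1)  2030: Tue (+1)  2031: Wed (+1) ✓  … (55 more years) …
  2087: Wed (+1) ✓  2088: Fri (+2)  2089: Sat (+1)  2090: Sun (+1)  2091: Mon (+1)
  2092: Wed (+2) ✓  2093: Thu (+1)  2094: Fri (+1)  2095: Sat (+1)  2096: Mon (+2)
  2097: Tue (+1)  2098: Wed (+1) ✓  2099: Thu (+1)  2100: Fri (+1)
Wednesday years: 2025, 2031, 2036, 2042, 2053, 2059, 2064, 2070, 2081, 2087, 2092, 2098 — 12 in total.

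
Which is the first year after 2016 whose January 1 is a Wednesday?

Jan 1 advances by 2 weekdays after a leap year and by 1 after a common year.
2016: Jan 1 is Friday (leap).
2017: Sunday
2018: Monday
2019: Tuesday
2020: Wednesday (leap)
2020 begins on a Wednesday

2020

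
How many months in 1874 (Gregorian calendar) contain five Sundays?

A month of length L has five Sundays iff its first Sunday is on day ≤ L−28 (so day 1–3 in a 31-day month, 1–2 in a 30-day month, day 1 in a leap February).
Checking each month of 1874: Jan starts Thu (31d); Feb starts Sun (28d); Mar starts Sun (31d) ✓; Apr starts Wed (30d); May starts Fri (31d) ✓; Jun starts Mon (30d); Jul starts Wed (31d); Aug starts Sat (31d) ✓; Sep starts Tue (30d); Oct starts Thu (31d); Nov starts Sun (30d) ✓; Dec starts Tue (31d).
Five-Sunday months: March, May, August, November → 4.

4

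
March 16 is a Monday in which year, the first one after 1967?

1970

From one year to the next, a fixed date's weekday advances by 1, or by 2 when a Feb 29 lies between the two dates.
1967: March 16 is Thursday.
1968: Saturday (+2)
1969: Sunday (+1)
1970: Monday (+1)
March 16 falls on a Monday in 1970.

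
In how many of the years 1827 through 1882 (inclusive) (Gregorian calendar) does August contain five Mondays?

24

August has 31 days; it has five Mondays when Monday falls among the first (month-length − 28) days — i.e. when August 1 is one of Monday/Sunday/Saturday.
August 1 by year: 1827:Wed 1828:Fri 1829:Sat✓ 1830:Sun✓ 1831:Mon✓ 1832:Wed 1833:Thu 1834:Fri 1835:Sat✓ 1836:Mon✓ 1837:Tue 1838:Wed 1839:Thu 1840:Sat✓ 1841:Sun✓ …(26 more)… 1868:Sat✓ 1869:Sun✓ 1870:Mon✓ 1871:Tue 1872:Thu 1873:Fri 1874:Sat✓ 1875:Sun✓ 1876:Tue 1877:Wed 1878:Thu 1879:Fri 1880:Sun✓ 1881:Mon✓ 1882:Tue
Years with five Mondays: 1829, 1830, 1831, 1835, 1836, 1840, 1841, 1842, 1846, 1847, 1852, 1853, 1857, 1858, 1859, 1863, 1864, 1868, 1869, 1870, 1874, 1875, 1880, 1881 → 24.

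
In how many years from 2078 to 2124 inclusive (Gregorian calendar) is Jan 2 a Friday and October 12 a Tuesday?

Check each year's weekday for Jan 2 and October 12:
  2078: Sun/Wed  2079: Mon/Thu  2080: Tue/Sat  2081: Thu/Sun  2082: Fri/Mon  2083: Sat/Tue  2084: Sun/Thu  2085: Tue/Fri  2086: Wed/Sat  2087: Thu/Sun  2088: Fri/Tue ✓  2089: Sun/Wed  2090: Mon/Thu  2091: Tue/Fri  …(19 more)…  2111: Fri/Mon  2112: Sat/Wed  2113: Mon/Thu  2114: Tue/Fri  2115: Wed/Sat  2116: Thu/Mon  2117: Sat/Tue  2118: Sun/Wed  2119: Mon/Thu  2120: Tue/Sat  2121: Thu/Sun  2122: Fri/Mon  2123: Sat/Tue  2124: Sun/Thu
Both conditions hold in: 2088 — 1.

1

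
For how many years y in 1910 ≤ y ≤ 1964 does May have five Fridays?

24

May has 31 days; it has five Fridays when Friday falls among the first (month-length − 28) days — i.e. when May 1 is one of Friday/Thursday/Wednesday.
May 1 by year: 1910:Sun 1911:Mon 1912:Wed✓ 1913:Thu✓ 1914:Fri✓ 1915:Sat 1916:Mon 1917:Tue 1918:Wed✓ 1919:Thu✓ 1920:Sat 1921:Sun 1922:Mon 1923:Tue 1924:Thu✓ …(25 more)… 1950:Mon 1951:Tue 1952:Thu✓ 1953:Fri✓ 1954:Sat 1955:Sun 1956:Tue 1957:Wed✓ 1958:Thu✓ 1959:Fri✓ 1960:Sun 1961:Mon 1962:Tue 1963:Wed✓ 1964:Fri✓
Years with five Fridays: 1912, 1913, 1914, 1918, 1919, 1924, 1925, 1929, 1930, 1931, 1935, 1936, 1940, 1941, 1942, 1946, 1947, 1952, 1953, 1957, 1958, 1959, 1963, 1964 → 24.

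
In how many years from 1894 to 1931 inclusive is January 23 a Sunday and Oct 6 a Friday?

1

Check each year's weekday for January 23 and Oct 6:
  1894: Tue/Sat  1895: Wed/Sun  1896: Thu/Tue  1897: Sat/Wed  1898: Sun/Thu  1899: Mon/Fri  1900: Tue/Sat  1901: Wed/Sun  1902: Thu/Mon  1903: Fri/Tue  1904: Sat/Thu  1905: Mon/Fri  1906: Tue/Sat  1907: Wed/Sun  …(10 more)…  1918: Wed/Sun  1919: Thu/Mon  1920: Fri/Wed  1921: Sun/Thu  1922: Mon/Fri  1923: Tue/Sat  1924: Wed/Mon  1925: Fri/Tue  1926: Sat/Wed  1927: Sun/Thu  1928: Mon/Sat  1929: Wed/Sun  1930: Thu/Mon  1931: Fri/Tue
Both conditions hold in: 1916 — 1.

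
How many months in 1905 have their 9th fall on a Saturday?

2

Check the 9th of each month of 1905: Jan 9: Mon, Feb 9: Thu, Mar 9: Thu, Apr 9: Sun, May 9: Tue, Jun 9: Fri, Jul 9: Sun, Aug 9: Wed, Sep 9: Sat, Oct 9: Mon, Nov 9: Thu, Dec 9: Sat.
Saturday occurs in September, December — 2 months.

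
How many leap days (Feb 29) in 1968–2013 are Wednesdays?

Leap years in 1968–2013: 12 of them.
Feb 29 weekday advances by 5 (mod 7) from one leap year to the next four years later (or differs when a century non-leap intervenes).
Leap-day weekdays: 1968:Thu 1972:Tue 1976:Sun 1980:Fri 1984:Wed✓ 1988:Mon 1992:Sat 1996:Thu 2000:Tue 2004:Sun 2008:Fri 2012:Wed✓
Wednesday: 1984, 2012 → 2.

2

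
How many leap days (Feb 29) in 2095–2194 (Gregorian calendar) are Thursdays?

3

Leap years in 2095–2194: 24 of them.
Feb 29 weekday advances by 5 (mod 7) from one leap year to the next four years later (or differs when a century non-leap intervenes).
Leap-day weekdays: 2096:Wed 2104:Fri 2108:Wed 2112:Mon 2116:Sat 2120:Thu✓ 2124:Tue 2128:Sun 2132:Fri 2136:Wed 2140:Mon 2144:Sat 2148:Thu✓ 2152:Tue 2156:Sun 2160:Fri 2164:Wed 2168:Mon 2172:Sat 2176:Thu✓ 2180:Tue 2184:Sun 2188:Fri 2192:Wed
Thursday: 2120, 2148, 2176 → 3.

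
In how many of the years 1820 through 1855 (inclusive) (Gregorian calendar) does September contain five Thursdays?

September has 30 days; it has five Thursdays when Thursday falls among the first (month-length − 28) days — i.e. when September 1 is one of Thursday/Wednesday.
September 1 by year: 1820:Fri 1821:Sat 1822:Sun 1823:Mon 1824:Wed✓ 1825:Thu✓ 1826:Fri 1827:Sat 1828:Mon 1829:Tue 1830:Wed✓ 1831:Thu✓ 1832:Sat 1833:Sun 1834:Mon …(6 more)… 1841:Wed✓ 1842:Thu✓ 1843:Fri 1844:Sun 1845:Mon 1846:Tue 1847:Wed✓ 1848:Fri 1849:Sat 1850:Sun 1851:Mon 1852:Wed✓ 1853:Thu✓ 1854:Fri 1855:Sat
Years with five Thursdays: 1824, 1825, 1830, 1831, 1836, 1841, 1842, 1847, 1852, 1853 → 10.

10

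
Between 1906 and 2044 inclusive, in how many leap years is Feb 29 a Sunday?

5

Leap years in 1906–2044: 35 of them.
Feb 29 weekday advances by 5 (mod 7) from one leap year to the next four years later (or differs when a century non-leap intervenes).
Leap-day weekdays: 1908:Sat 1912:Thu 1916:Tue 1920:Sun✓ 1924:Fri 1928:Wed 1932:Mon 1936:Sat 1940:Thu 1944:Tue 1948:Sun✓ 1952:Fri 1956:Wed …(9 more)… 1996:Thu 2000:Tue 2004:Sun✓ 2008:Fri 2012:Wed 2016:Mon 2020:Sat 2024:Thu 2028:Tue 2032:Sun✓ 2036:Fri 2040:Wed 2044:Mon
Sunday: 1920, 1948, 1976, 2004, 2032 → 5.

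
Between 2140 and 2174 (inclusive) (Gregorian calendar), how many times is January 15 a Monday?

5

Track January 15's weekday year by year (advancing +1, or +2 across a Feb 29):
  2140: Fri  2141: Sun (+2)  2142: Mon (+1) ✓  2143: Tue (+1)  2144: Wed (+1)
  2145: Fri (+2)  2146: Sat (+1)  2147: Sun (+1)  2148: Mon (+1) ✓  2149: Wed (+2)
  2150: Thu (+1)  2151: Fri (+1)  2152: Sat (+1)  2153: Mon (+2) ✓  … (7 more years) …
  2161: Thu (+2)  2162: Fri (+1)  2163: Sat (+1)  2164: Sun (+1)  2165: Tue (+2)
  2166: Wed (+1)  2167: Thu (+1)  2168: Fri (+1)  2169: Sun (+2)  2170: Mon (+1) ✓
  2171: Tue (+1)  2172: Wed (+1)  2173: Fri (+2)  2174: Sat (+1)
Monday years: 2142, 2148, 2153, 2159, 2170 — 5 in total.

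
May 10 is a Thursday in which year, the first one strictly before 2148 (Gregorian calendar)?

2142

From one year to the next, a fixed date's weekday advances by 1, or by 2 when a Feb 29 lies between the two dates.
2148: May 10 is Friday.
2147: Wednesday (−2)
2146: Tuesday (−1)
2145: Monday (−1)
2144: Sunday (−1)
2143: Friday (−2)
2142: Thursday (−1)
May 10 falls on a Thursday in 2142.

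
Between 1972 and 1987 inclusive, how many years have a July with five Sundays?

July has 31 days; it has five Sundays when Sunday falls among the first (month-length − 28) days — i.e. when July 1 is one of Sunday/Saturday/Friday.
July 1 by year: 1972:Sat✓ 1973:Sun✓ 1974:Mon 1975:Tue 1976:Thu 1977:Fri✓ 1978:Sat✓ 1979:Sun✓ 1980:Tue 1981:Wed 1982:Thu 1983:Fri✓ 1984:Sun✓ 1985:Mon 1986:Tue 1987:Wed
Years with five Sundays: 1972, 1973, 1977, 1978, 1979, 1983, 1984 → 7.

7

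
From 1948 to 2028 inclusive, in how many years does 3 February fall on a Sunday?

11

Track 3 February's weekday year by year (advancing +1, or +2 across a Feb 29):
  1948: Tue  1949: Thu (+2)  1950: Fri (+1)  1951: Sat (+1)  1952: Sun (+1) ✓
  1953: Tue (+2)  1954: Wed (+1)  1955: Thu (+1)  1956: Fri (+1)  1957: Sun (+2) ✓
  1958: Mon (+1)  1959: Tue (+1)  1960: Wed (+1)  1961: Fri (+2)  … (53 more years) …
  2015: Tue (+1)  2016: Wed (+1)  2017: Fri (+2)  2018: Sat (+1)  2019: Sun (+1) ✓
  2020: Mon (+1)  2021: Wed (+2)  2022: Thu (+1)  2023: Fri (+1)  2024: Sat (+1)
  2025: Mon (+2)  2026: Tue (+1)  2027: Wed (+1)  2028: Thu (+1)
Sunday years: 1952, 1957, 1963, 1974, 1980, 1985, 1991, 2002, 2008, 2013, 2019 — 11 in total.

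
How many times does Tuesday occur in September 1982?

September 1982 has 30 days and begins on Wednesday.
The first Tuesday is September 7.
Tuesdays fall on 7, 14, 21, 28 — that's 4.

4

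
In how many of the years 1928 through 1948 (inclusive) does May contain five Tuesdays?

8

May has 31 days; it has five Tuesdays when Tuesday falls among the first (month-length − 28) days — i.e. when May 1 is one of Tuesday/Monday/Sunday.
May 1 by year: 1928:Tue✓ 1929:Wed 1930:Thu 1931:Fri 1932:Sun✓ 1933:Mon✓ 1934:Tue✓ 1935:Wed 1936:Fri 1937:Sat 1938:Sun✓ 1939:Mon✓ 1940:Wed 1941:Thu 1942:Fri 1943:Sat 1944:Mon✓ 1945:Tue✓ 1946:Wed 1947:Thu 1948:Sat
Years with five Tuesdays: 1928, 1932, 1933, 1934, 1938, 1939, 1944, 1945 → 8.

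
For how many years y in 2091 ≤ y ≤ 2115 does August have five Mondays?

August has 31 days; it has five Mondays when Monday falls among the first (month-length − 28) days — i.e. when August 1 is one of Monday/Sunday/Saturday.
August 1 by year: 2091:Wed 2092:Fri 2093:Sat✓ 2094:Sun✓ 2095:Mon✓ 2096:Wed 2097:Thu 2098:Fri 2099:Sat✓ 2100:Sun✓ 2101:Mon✓ 2102:Tue 2103:Wed 2104:Fri 2105:Sat✓ 2106:Sun✓ 2107:Mon✓ 2108:Wed 2109:Thu 2110:Fri 2111:Sat✓ 2112:Mon✓ 2113:Tue 2114:Wed 2115:Thu
Years with five Mondays: 2093, 2094, 2095, 2099, 2100, 2101, 2105, 2106, 2107, 2111, 2112 → 11.

11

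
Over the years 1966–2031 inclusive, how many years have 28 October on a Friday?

Track 28 October's weekday year by year (advancing +1, or +2 across a Feb 29):
  1966: Fri ✓  1967: Sat (+1)  1968: Mon (+2)  1969: Tue (+1)  1970: Wed (+1)
  1971: Thu (+1)  1972: Sat (+2)  1973: Sun (+1)  1974: Mon (+1)  1975: Tue (+1)
  1976: Thu (+2)  1977: Fri (+1) ✓  1978: Sat (+1)  1979: Sun (+1)  … (38 more years) …
  2018: Sun (+1)  2019: Mon (+1)  2020: Wed (+2)  2021: Thu (+1)  2022: Fri (+1) ✓
  2023: Sat (+1)  2024: Mon (+2)  2025: Tue (+1)  2026: Wed (+1)  2027: Thu (+1)
  2028: Sat (+2)  2029: Sun (+1)  2030: Mon (+1)  2031: Tue (+1)
Friday years: 1966, 1977, 1983, 1988, 1994, 2005, 2011, 2016, 2022 — 9 in total.

9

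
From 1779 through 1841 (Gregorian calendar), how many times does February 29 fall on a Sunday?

2

Leap years in 1779–1841: 15 of them.
Feb 29 weekday advances by 5 (mod 7) from one leap year to the next four years later (or differs when a century non-leap intervenes).
Leap-day weekdays: 1780:Tue 1784:Sun✓ 1788:Fri 1792:Wed 1796:Mon 1804:Wed 1808:Mon 1812:Sat 1816:Thu 1820:Tue 1824:Sun✓ 1828:Fri 1832:Wed 1836:Mon 1840:Sat
Sunday: 1784, 1824 → 2.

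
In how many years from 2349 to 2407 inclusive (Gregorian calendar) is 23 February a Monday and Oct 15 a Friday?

Check each year's weekday for 23 February and Oct 15:
  2349: Wed/Sat  2350: Thu/Sun  2351: Fri/Mon  2352: Sat/Wed  2353: Mon/Thu  2354: Tue/Fri  2355: Wed/Sat  2356: Thu/Mon  2357: Sat/Tue  2358: Sun/Wed  2359: Mon/Thu  2360: Tue/Sat  2361: Thu/Sun  2362: Fri/Mon  …(31 more)…  2394: Wed/Sat  2395: Thu/Sun  2396: Fri/Tue  2397: Sun/Wed  2398: Mon/Thu  2399: Tue/Fri  2400: Wed/Sun  2401: Fri/Mon  2402: Sat/Tue  2403: Sun/Wed  2404: Mon/Fri ✓  2405: Wed/Sat  2406: Thu/Sun  2407: Fri/Mon
Both conditions hold in: 2376, 2404 — 2.

2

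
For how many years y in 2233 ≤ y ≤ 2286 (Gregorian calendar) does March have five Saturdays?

March has 31 days; it has five Saturdays when Saturday falls among the first (month-length − 28) days — i.e. when March 1 is one of Saturday/Friday/Thursday.
March 1 by year: 2233:Fri✓ 2234:Sat✓ 2235:Sun 2236:Tue 2237:Wed 2238:Thu✓ 2239:Fri✓ 2240:Sun 2241:Mon 2242:Tue 2243:Wed 2244:Fri✓ 2245:Sat✓ 2246:Sun 2247:Mon …(24 more)… 2272:Fri✓ 2273:Sat✓ 2274:Sun 2275:Mon 2276:Wed 2277:Thu✓ 2278:Fri✓ 2279:Sat✓ 2280:Mon 2281:Tue 2282:Wed 2283:Thu✓ 2284:Sat✓ 2285:Sun 2286:Mon
Years with five Saturdays: 2233, 2234, 2238, 2239, 2244, 2245, 2249, 2250, 2251, 2255, 2256, 2260, 2261, 2262, 2266, 2267, 2272, 2273, 2277, 2278, 2279, 2283, 2284 → 23.

23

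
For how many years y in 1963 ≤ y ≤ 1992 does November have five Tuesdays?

November has 30 days; it has five Tuesdays when Tuesday falls among the first (month-length − 28) days — i.e. when November 1 is one of Tuesday/Monday.
November 1 by year: 1963:Fri 1964:Sun 1965:Mon✓ 1966:Tue✓ 1967:Wed 1968:Fri 1969:Sat 1970:Sun 1971:Mon✓ 1972:Wed 1973:Thu 1974:Fri 1975:Sat 1976:Mon✓ 1977:Tue✓ 1978:Wed 1979:Thu 1980:Sat 1981:Sun 1982:Mon✓ 1983:Tue✓ 1984:Thu 1985:Fri 1986:Sat 1987:Sun 1988:Tue✓ 1989:Wed 1990:Thu 1991:Fri 1992:Sun
Years with five Tuesdays: 1965, 1966, 1971, 1976, 1977, 1982, 1983, 1988 → 8.

8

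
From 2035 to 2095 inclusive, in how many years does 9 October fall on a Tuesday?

Track 9 October's weekday year by year (advancing +1, or +2 across a Feb 29):
  2035: Tue ✓  2036: Thu (+2)  2037: Fri (+1)  2038: Sat (+1)  2039: Sun (+1)
  2040: Tue (+2) ✓  2041: Wed (+1)  2042: Thu (+1)  2043: Fri (+1)  2044: Sun (+2)
  2045: Mon (+1)  2046: Tue (+1) ✓  2047: Wed (+1)  2048: Fri (+2)  … (33 more years) …
  2082: Fri (+1)  2083: Sat (+1)  2084: Mon (+2)  2085: Tue (+1) ✓  2086: Wed (+1)
  2087: Thu (+1)  2088: Sat (+2)  2089: Sun (+1)  2090: Mon (+1)  2091: Tue (+1) ✓
  2092: Thu (+2)  2093: Fri (+1)  2094: Sat (+1)  2095: Sun (+1)
Tuesday years: 2035, 2040, 2046, 2057, 2063, 2068, 2074, 2085, 2091 — 9 in total.

9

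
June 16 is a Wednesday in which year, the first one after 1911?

1915

From one year to the next, a fixed date's weekday advances by 1, or by 2 when a Feb 29 lies between the two dates.
1911: June 16 is Friday.
1912: Sunday (+2)
1913: Monday (+1)
1914: Tuesday (+1)
1915: Wednesday (+1)
June 16 falls on a Wednesday in 1915.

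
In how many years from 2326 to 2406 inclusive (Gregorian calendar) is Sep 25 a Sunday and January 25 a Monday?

Check each year's weekday for Sep 25 and January 25:
  2326: Sat/Mon  2327: Sun/Tue  2328: Tue/Wed  2329: Wed/Fri  2330: Thu/Sat  2331: Fri/Sun  2332: Sun/Mon ✓  2333: Mon/Wed  2334: Tue/Thu  2335: Wed/Fri  2336: Fri/Sat  2337: Sat/Mon  2338: Sun/Tue  2339: Mon/Wed  …(53 more)…  2393: Sat/Mon  2394: Sun/Tue  2395: Mon/Wed  2396: Wed/Thu  2397: Thu/Sat  2398: Fri/Sun  2399: Sat/Mon  2400: Mon/Tue  2401: Tue/Thu  2402: Wed/Fri  2403: Thu/Sat  2404: Sat/Sun  2405: Sun/Tue  2406: Mon/Wed
Both conditions hold in: 2332, 2360, 2388 — 3.

3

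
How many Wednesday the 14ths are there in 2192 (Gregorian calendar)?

Check the 14th of each month of 2192: Jan 14: Sat, Feb 14: Tue, Mar 14: Wed, Apr 14: Sat, May 14: Mon, Jun 14: Thu, Jul 14: Sat, Aug 14: Tue, Sep 14: Fri, Oct 14: Sun, Nov 14: Wed, Dec 14: Fri.
Wednesday occurs in March, November — 2 months.

2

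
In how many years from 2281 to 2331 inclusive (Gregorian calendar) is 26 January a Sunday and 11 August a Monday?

Check each year's weekday for 26 January and 11 August:
  2281: Wed/Thu  2282: Thu/Fri  2283: Fri/Sat  2284: Sat/Mon  2285: Mon/Tue  2286: Tue/Wed  2287: Wed/Thu  2288: Thu/Sat  2289: Sat/Sun  2290: Sun/Mon ✓  2291: Mon/Tue  2292: Tue/Thu  2293: Thu/Fri  2294: Fri/Sat  …(23 more)…  2318: Sat/Sun  2319: Sun/Mon ✓  2320: Mon/Wed  2321: Wed/Thu  2322: Thu/Fri  2323: Fri/Sat  2324: Sat/Mon  2325: Mon/Tue  2326: Tue/Wed  2327: Wed/Thu  2328: Thu/Sat  2329: Sat/Sun  2330: Sun/Mon ✓  2331: Mon/Tue
Both conditions hold in: 2290, 2302, 2313, 2319, 2330 — 5.

5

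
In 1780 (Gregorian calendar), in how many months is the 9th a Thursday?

2

Check the 9th of each month of 1780: Jan 9: Sun, Feb 9: Wed, Mar 9: Thu, Apr 9: Sun, May 9: Tue, Jun 9: Fri, Jul 9: Sun, Aug 9: Wed, Sep 9: Sat, Oct 9: Mon, Nov 9: Thu, Dec 9: Sat.
Thursday occurs in March, November — 2 months.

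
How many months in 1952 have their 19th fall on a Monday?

Check the 19th of each month of 1952: Jan 19: Sat, Feb 19: Tue, Mar 19: Wed, Apr 19: Sat, May 19: Mon, Jun 19: Thu, Jul 19: Sat, Aug 19: Tue, Sep 19: Fri, Oct 19: Sun, Nov 19: Wed, Dec 19: Fri.
Monday occurs in May — 1 month.

1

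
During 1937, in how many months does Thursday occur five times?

4

A month of length L has five Thursdays iff its first Thursday is on day ≤ L−28 (so day 1–3 in a 31-day month, 1–2 in a 30-day month, day 1 in a leap February).
Checking each month of 1937: Jan starts Fri (31d); Feb starts Mon (28d); Mar starts Mon (31d); Apr starts Thu (30d) ✓; May starts Sat (31d); Jun starts Tue (30d); Jul starts Thu (31d) ✓; Aug starts Sun (31d); Sep starts Wed (30d) ✓; Oct starts Fri (31d); Nov starts Mon (30d); Dec starts Wed (31d) ✓.
Five-Thursday months: April, July, September, December → 4.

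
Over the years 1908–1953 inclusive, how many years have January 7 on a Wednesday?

Track January 7's weekday year by year (advancing +1, or +2 across a Feb 29):
  1908: Tue  1909: Thu (+2)  1910: Fri (+1)  1911: Sat (+1)  1912: Sun (+1)
  1913: Tue (+2)  1914: Wed (+1) ✓  1915: Thu (+1)  1916: Fri (+1)  1917: Sun (+2)
  1918: Mon (+1)  1919: Tue (+1)  1920: Wed (+1) ✓  1921: Fri (+2)  … (18 more years) …
  1940: Sun (+1)  1941: Tue (+2)  1942: Wed (+1) ✓  1943: Thu (+1)  1944: Fri (+1)
  1945: Sun (+2)  1946: Mon (+1)  1947: Tue (+1)  1948: Wed (+1) ✓  1949: Fri (+2)
  1950: Sat (+1)  1951: Sun (+1)  1952: Mon (+1)  1953: Wed (+2) ✓
Wednesday years: 1914, 1920, 1925, 1931, 1942, 1948, 1953 — 7 in total.

7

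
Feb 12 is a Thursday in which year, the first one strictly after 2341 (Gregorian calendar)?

2342

From one year to the next, a fixed date's weekday advances by 1, or by 2 when a Feb 29 lies between the two dates.
2341: February 12 is Wednesday.
2342: Thursday (+1)
Feb 12 falls on a Thursday in 2342.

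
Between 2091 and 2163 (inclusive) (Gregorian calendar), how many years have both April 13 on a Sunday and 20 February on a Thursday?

7

Check each year's weekday for April 13 and 20 February:
  2091: Fri/Tue  2092: Sun/Wed  2093: Mon/Fri  2094: Tue/Sat  2095: Wed/Sun  2096: Fri/Mon  2097: Sat/Wed  2098: Sun/Thu ✓  2099: Mon/Fri  2100: Tue/Sat  2101: Wed/Sun  2102: Thu/Mon  2103: Fri/Tue  2104: Sun/Wed  …(45 more)…  2150: Mon/Fri  2151: Tue/Sat  2152: Thu/Sun  2153: Fri/Tue  2154: Sat/Wed  2155: Sun/Thu ✓  2156: Tue/Fri  2157: Wed/Sun  2158: Thu/Mon  2159: Fri/Tue  2160: Sun/Wed  2161: Mon/Fri  2162: Tue/Sat  2163: Wed/Sun
Both conditions hold in: 2098, 2110, 2121, 2127, 2138, 2149, 2155 — 7.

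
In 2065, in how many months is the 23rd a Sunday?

Check the 23rd of each month of 2065: Jan 23: Fri, Feb 23: Mon, Mar 23: Mon, Apr 23: Thu, May 23: Sat, Jun 23: Tue, Jul 23: Thu, Aug 23: Sun, Sep 23: Wed, Oct 23: Fri, Nov 23: Mon, Dec 23: Wed.
Sunday occurs in August — 1 month.

1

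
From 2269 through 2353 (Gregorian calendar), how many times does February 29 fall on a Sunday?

3

Leap years in 2269–2353: 20 of them.
Feb 29 weekday advances by 5 (mod 7) from one leap year to the next four years later (or differs when a century non-leap intervenes).
Leap-day weekdays: 2272:Thu 2276:Tue 2280:Sun✓ 2284:Fri 2288:Wed 2292:Mon 2296:Sat 2304:Mon 2308:Sat 2312:Thu 2316:Tue 2320:Sun✓ 2324:Fri 2328:Wed 2332:Mon 2336:Sat 2340:Thu 2344:Tue 2348:Sun✓ 2352:Fri
Sunday: 2280, 2320, 2348 → 3.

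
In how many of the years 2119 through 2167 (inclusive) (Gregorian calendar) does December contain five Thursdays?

December has 31 days; it has five Thursdays when Thursday falls among the first (month-length − 28) days — i.e. when December 1 is one of Thursday/Wednesday/Tuesday.
December 1 by year: 2119:Fri 2120:Sun 2121:Mon 2122:Tue✓ 2123:Wed✓ 2124:Fri 2125:Sat 2126:Sun 2127:Mon 2128:Wed✓ 2129:Thu✓ 2130:Fri 2131:Sat 2132:Mon 2133:Tue✓ …(19 more)… 2153:Sat 2154:Sun 2155:Mon 2156:Wed✓ 2157:Thu✓ 2158:Fri 2159:Sat 2160:Mon 2161:Tue✓ 2162:Wed✓ 2163:Thu✓ 2164:Sat 2165:Sun 2166:Mon 2167:Tue✓
Years with five Thursdays: 2122, 2123, 2128, 2129, 2133, 2134, 2135, 2139, 2140, 2144, 2145, 2146, 2150, 2151, 2156, 2157, 2161, 2162, 2163, 2167 → 20.

20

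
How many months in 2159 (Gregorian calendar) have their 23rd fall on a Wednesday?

Check the 23rd of each month of 2159: Jan 23: Tue, Feb 23: Fri, Mar 23: Fri, Apr 23: Mon, May 23: Wed, Jun 23: Sat, Jul 23: Mon, Aug 23: Thu, Sep 23: Sun, Oct 23: Tue, Nov 23: Fri, Dec 23: Sun.
Wednesday occurs in May — 1 month.

1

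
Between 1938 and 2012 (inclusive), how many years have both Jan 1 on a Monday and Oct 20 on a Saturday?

8

Check each year's weekday for Jan 1 and Oct 20:
  1938: Sat/Thu  1939: Sun/Fri  1940: Mon/Sun  1941: Wed/Mon  1942: Thu/Tue  1943: Fri/Wed  1944: Sat/Fri  1945: Mon/Sat ✓  1946: Tue/Sun  1947: Wed/Mon  1948: Thu/Wed  1949: Sat/Thu  1950: Sun/Fri  1951: Mon/Sat ✓  …(47 more)…  1999: Fri/Wed  2000: Sat/Fri  2001: Mon/Sat ✓  2002: Tue/Sun  2003: Wed/Mon  2004: Thu/Wed  2005: Sat/Thu  2006: Sun/Fri  2007: Mon/Sat ✓  2008: Tue/Mon  2009: Thu/Tue  2010: Fri/Wed  2011: Sat/Thu  2012: Sun/Sat
Both conditions hold in: 1945, 1951, 1962, 1973, 1979, 1990, 2001, 2007 — 8.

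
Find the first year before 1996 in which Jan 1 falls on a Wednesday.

1992

Jan 1 advances by 2 weekdays after a leap year and by 1 after a common year.
1996: Jan 1 is Monday (leap).
1995: Sunday
1994: Saturday
1993: Friday
1992: Wednesday (leap)
1992 begins on a Wednesday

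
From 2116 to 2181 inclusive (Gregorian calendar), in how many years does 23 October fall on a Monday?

10

Track 23 October's weekday year by year (advancing +1, or +2 across a Feb 29):
  2116: Fri  2117: Sat (+1)  2118: Sun (+1)  2119: Mon (+1) ✓  2120: Wed (+2)
  2121: Thu (+1)  2122: Fri (+1)  2123: Sat (+1)  2124: Mon (+2) ✓  2125: Tue (+1)
  2126: Wed (+1)  2127: Thu (+1)  2128: Sat (+2)  2129: Sun (+1)  … (38 more years) …
  2168: Sun (+2)  2169: Mon (+1) ✓  2170: Tue (+1)  2171: Wed (+1)  2172: Fri (+2)
  2173: Sat (+1)  2174: Sun (+1)  2175: Mon (+1) ✓  2176: Wed (+2)  2177: Thu (+1)
  2178: Fri (+1)  2179: Sat (+1)  2180: Mon (+2) ✓  2181: Tue (+1)
Monday years: 2119, 2124, 2130, 2141, 2147, 2152, 2158, 2169, 2175, 2180 — 10 in total.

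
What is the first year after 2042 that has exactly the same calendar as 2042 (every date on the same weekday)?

Two years share a calendar iff Jan 1 falls on the same weekday and both are leap or both are common. 2042: Jan 1 is Wednesday, common year.
2043: Jan 1 Thursday, common
2044: Jan 1 Friday, leap
2045: Jan 1 Sunday, common
2046: Jan 1 Monday, common
2047: Jan 1 Tuesday, common
2048: Jan 1 Wednesday, leap
2049: Jan 1 Friday, common
2050: Jan 1 Saturday, common
2051: Jan 1 Sunday, common
2052: Jan 1 Monday, leap
2053: Jan 1 Wednesday, common
2053 matches on both conditions.

2053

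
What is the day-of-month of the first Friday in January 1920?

January 1, 1920 is a Thursday, so the first Friday is the 2nd.
The first Friday is 2 + 0 = 2.

2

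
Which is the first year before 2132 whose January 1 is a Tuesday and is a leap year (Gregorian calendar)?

Jan 1 advances by 2 weekdays after a leap year and by 1 after a common year.
2132: Jan 1 is Tuesday (leap).
2131: Monday
2130: Sunday
2129: Saturday
2128: Thursday (leap)
2127: Wednesday
2126: Tuesday
2125: Monday
2124: Saturday (leap)
2123: Friday
2122: Thursday
2121: Wednesday
2120: Monday (leap)
2119: Sunday
2118: Saturday
2117: Friday
2116: Wednesday (leap)
2115: Tuesday
2114: Monday
2113: Sunday
2112: Friday (leap)
2111: Thursday
2110: Wednesday
2109: Tuesday
2108: Sunday (leap)
2107: Saturday
2106: Friday
2105: Thursday
2104: Tuesday (leap)
2104 begins on a Tuesday and is a leap year.

2104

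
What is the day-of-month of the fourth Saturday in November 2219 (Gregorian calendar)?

November 1, 2219 is a Monday, so the first Saturday is the 6th.
The fourth Saturday is 6 + 21 = 27.

27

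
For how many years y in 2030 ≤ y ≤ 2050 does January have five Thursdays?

January has 31 days; it has five Thursdays when Thursday falls among the first (month-length − 28) days — i.e. when January 1 is one of Thursday/Wednesday/Tuesday.
January 1 by year: 2030:Tue✓ 2031:Wed✓ 2032:Thu✓ 2033:Sat 2034:Sun 2035:Mon 2036:Tue✓ 2037:Thu✓ 2038:Fri 2039:Sat 2040:Sun 2041:Tue✓ 2042:Wed✓ 2043:Thu✓ 2044:Fri 2045:Sun 2046:Mon 2047:Tue✓ 2048:Wed✓ 2049:Fri 2050:Sat
Years with five Thursdays: 2030, 2031, 2032, 2036, 2037, 2041, 2042, 2043, 2047, 2048 → 10.

10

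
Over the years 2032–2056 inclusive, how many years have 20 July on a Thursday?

4

Track 20 July's weekday year by year (advancing +1, or +2 across a Feb 29):
  2032: Tue  2033: Wed (+1)  2034: Thu (+1) ✓  2035: Fri (+1)  2036: Sun (+2)
  2037: Mon (+1)  2038: Tue (+1)  2039: Wed (+1)  2040: Fri (+2)  2041: Sat (+1)
  2042: Sun (+1)  2043: Mon (+1)  2044: Wed (+2)  2045: Thu (+1) ✓  2046: Fri (+1)
  2047: Sat (+1)  2048: Mon (+2)  2049: Tue (+1)  2050: Wed (+1)  2051: Thu (+1) ✓
  2052: Sat (+2)  2053: Sun (+1)  2054: Mon (+1)  2055: Tue (+1)  2056: Thu (+2) ✓
Thursday years: 2034, 2045, 2051, 2056 — 4 in total.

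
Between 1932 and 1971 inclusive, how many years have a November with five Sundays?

11

November has 30 days; it has five Sundays when Sunday falls among the first (month-length − 28) days — i.e. when November 1 is one of Sunday/Saturday.
November 1 by year: 1932:Tue 1933:Wed 1934:Thu 1935:Fri 1936:Sun✓ 1937:Mon 1938:Tue 1939:Wed 1940:Fri 1941:Sat✓ 1942:Sun✓ 1943:Mon 1944:Wed 1945:Thu 1946:Fri …(10 more)… 1957:Fri 1958:Sat✓ 1959:Sun✓ 1960:Tue 1961:Wed 1962:Thu 1963:Fri 1964:Sun✓ 1965:Mon 1966:Tue 1967:Wed 1968:Fri 1969:Sat✓ 1970:Sun✓ 1971:Mon
Years with five Sundays: 1936, 1941, 1942, 1947, 1952, 1953, 1958, 1959, 1964, 1969, 1970 → 11.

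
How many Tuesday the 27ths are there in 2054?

2

Check the 27th of each month of 2054: Jan 27: Tue, Feb 27: Fri, Mar 27: Fri, Apr 27: Mon, May 27: Wed, Jun 27: Sat, Jul 27: Mon, Aug 27: Thu, Sep 27: Sun, Oct 27: Tue, Nov 27: Fri, Dec 27: Sun.
Tuesday occurs in January, October — 2 months.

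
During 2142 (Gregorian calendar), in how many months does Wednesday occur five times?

4

A month of length L has five Wednesdays iff its first Wednesday is on day ≤ L−28 (so day 1–3 in a 31-day month, 1–2 in a 30-day month, day 1 in a leap February).
Checking each month of 2142: Jan starts Mon (31d) ✓; Feb starts Thu (28d); Mar starts Thu (31d); Apr starts Sun (30d); May starts Tue (31d) ✓; Jun starts Fri (30d); Jul starts Sun (31d); Aug starts Wed (31d) ✓; Sep starts Sat (30d); Oct starts Mon (31d) ✓; Nov starts Thu (30d); Dec starts Sat (31d).
Five-Wednesday months: January, May, August, October → 4.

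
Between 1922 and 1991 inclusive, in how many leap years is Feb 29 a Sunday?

2

Leap years in 1922–1991: 17 of them.
Feb 29 weekday advances by 5 (mod 7) from one leap year to the next four years later (or differs when a century non-leap intervenes).
Leap-day weekdays: 1924:Fri 1928:Wed 1932:Mon 1936:Sat 1940:Thu 1944:Tue 1948:Sun✓ 1952:Fri 1956:Wed 1960:Mon 1964:Sat 1968:Thu 1972:Tue 1976:Sun✓ 1980:Fri 1984:Wed 1988:Mon
Sunday: 1948, 1976 → 2.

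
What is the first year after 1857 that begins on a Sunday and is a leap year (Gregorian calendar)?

Jan 1 advances by 2 weekdays after a leap year and by 1 after a common year.
1857: Jan 1 is Thursday.
1858: Friday
1859: Saturday
1860: Sunday (leap)
1860 begins on a Sunday and is a leap year.

1860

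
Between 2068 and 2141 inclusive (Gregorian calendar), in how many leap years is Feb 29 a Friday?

3

Leap years in 2068–2141: 18 of them.
Feb 29 weekday advances by 5 (mod 7) from one leap year to the next four years later (or differs when a century non-leap intervenes).
Leap-day weekdays: 2068:Wed 2072:Mon 2076:Sat 2080:Thu 2084:Tue 2088:Sun 2092:Fri✓ 2096:Wed 2104:Fri✓ 2108:Wed 2112:Mon 2116:Sat 2120:Thu 2124:Tue 2128:Sun 2132:Fri✓ 2136:Wed 2140:Mon
Friday: 2092, 2104, 2132 → 3.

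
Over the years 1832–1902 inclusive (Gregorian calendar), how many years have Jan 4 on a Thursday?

10

Track Jan 4's weekday year by year (advancing +1, or +2 across a Feb 29):
  1832: Wed  1833: Fri (+2)  1834: Sat (+1)  1835: Sun (+1)  1836: Mon (+1)
  1837: Wed (+2)  1838: Thu (+1) ✓  1839: Fri (+1)  1840: Sat (+1)  1841: Mon (+2)
  1842: Tue (+1)  1843: Wed (+1)  1844: Thu (+1) ✓  1845: Sat (+2)  … (43 more years) …
  1889: Fri (+2)  1890: Sat (+1)  1891: Sun (+1)  1892: Mon (+1)  1893: Wed (+2)
  1894: Thu (+1) ✓  1895: Fri (+1)  1896: Sat (+1)  1897: Mon (+2)  1898: Tue (+1)
  1899: Wed (+1)  1900: Thu (+1) ✓  1901: Fri (+1)  1902: Sat (+1)
Thursday years: 1838, 1844, 1849, 1855, 1866, 1872, 1877, 1883, 1894, 1900 — 10 in total.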